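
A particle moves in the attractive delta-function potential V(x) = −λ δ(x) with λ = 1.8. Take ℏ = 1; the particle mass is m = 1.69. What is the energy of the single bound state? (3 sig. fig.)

For x ≠ 0 the bound state is ψ ∝ e^{−κ|x|}; integrating the TISE across the delta gives the cusp condition 2κ = 2mλ/ℏ², so κ = 3.042.
Then E = −ℏ²κ²/(2m) = −mλ²/(2ℏ²) = -2.738.

E = -2.74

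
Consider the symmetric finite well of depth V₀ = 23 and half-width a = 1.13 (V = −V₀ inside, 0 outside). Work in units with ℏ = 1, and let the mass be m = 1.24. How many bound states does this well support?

Define the well-strength parameter z₀ = (a/ℏ)√(2mV₀) = 1.13 × √(2·1.24·23) = 8.534.
The even/odd transcendental equations gain one root per π/2 in z₀, giving N = 1 + ⌊2z₀/π⌋ = 1 + ⌊5.433⌋ = 6.

N = 6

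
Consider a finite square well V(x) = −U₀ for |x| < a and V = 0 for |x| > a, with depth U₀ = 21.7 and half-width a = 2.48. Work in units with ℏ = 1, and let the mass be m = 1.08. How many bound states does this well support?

The dimensionless depth is z₀ = a√(2mU₀)/ℏ = 2.48 × √(46.87) = 16.98.
The even/odd transcendental equations gain one root per π/2 in z₀, giving N = 1 + ⌊2z₀/π⌋ = 1 + ⌊10.81⌋ = 11.

N = 11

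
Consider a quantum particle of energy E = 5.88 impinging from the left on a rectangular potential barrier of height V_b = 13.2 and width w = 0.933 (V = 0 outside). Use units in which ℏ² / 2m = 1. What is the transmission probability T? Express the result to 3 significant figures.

Since E < V_b the interior solution is evanescent with decay constant κ = √(2m(V_b − E))/ℏ = 2.706.
κw = 2.524, sinh(κw) = 6.201.
The exact tunnelling result is T⁻¹ = 1 + V_b² sinh²(κw) / [4E(V_b − E)] = 39.91, so T = 0.0251.

T = 0.0251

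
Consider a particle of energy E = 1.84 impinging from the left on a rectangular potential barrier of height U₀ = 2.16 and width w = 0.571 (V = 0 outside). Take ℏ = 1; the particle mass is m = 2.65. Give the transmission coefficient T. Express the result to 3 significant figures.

T = 0.432

E < U₀: inside the barrier ψ ∝ e^{±κx} with κ = √(2m(U₀ − E))/ℏ = 1.302.
κw = 0.7436, sinh(κw) = 0.8141.
The exact tunnelling result is T⁻¹ = 1 + U₀² sinh²(κw) / [4E(U₀ − E)] = 2.313, so T = 0.432.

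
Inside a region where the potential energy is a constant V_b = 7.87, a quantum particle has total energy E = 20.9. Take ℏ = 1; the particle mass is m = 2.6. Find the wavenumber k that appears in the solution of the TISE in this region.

With E > V_b the solution is oscillatory, ψ ∝ e^{±ikx} with k = √(2m(E − V_b))/ℏ.
k = √(2 × 2.6 × 13.03) = 8.231.

k = 8.23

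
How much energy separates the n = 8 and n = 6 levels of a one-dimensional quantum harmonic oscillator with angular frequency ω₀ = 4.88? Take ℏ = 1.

ΔE = 9.76

E_n = ℏω₀(n + ½), so ΔE = (8 − 6) ℏω₀ = 2 × 4.88 = 9.760.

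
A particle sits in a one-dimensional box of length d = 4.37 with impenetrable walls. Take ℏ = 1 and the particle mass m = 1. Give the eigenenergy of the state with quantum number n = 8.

The infinite-well eigenfunctions ψ_n = √(2/d) sin(nπx/d) vanish at both walls, giving E_n = n²π²ℏ²/(2md²).
E_8 = 8² × π² / (2 × 1 × 4.37²) = 16.54.

E = 16.5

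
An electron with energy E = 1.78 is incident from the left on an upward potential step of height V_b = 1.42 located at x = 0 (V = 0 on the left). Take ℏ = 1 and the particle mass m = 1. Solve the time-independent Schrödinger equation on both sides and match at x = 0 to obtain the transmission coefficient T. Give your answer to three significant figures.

T = 0.856

The wavenumbers are k₁ = √(2mE)/ℏ = 1.887 on the left and k₂ = √(2m(E − V_b))/ℏ = 0.8485 on the right.
Matching ψ and ψ′ at x = 0 gives r = (k₁ − k₂)/(k₁ + k₂), so R = r² = 0.1441 and T = 1 − R = 0.8559.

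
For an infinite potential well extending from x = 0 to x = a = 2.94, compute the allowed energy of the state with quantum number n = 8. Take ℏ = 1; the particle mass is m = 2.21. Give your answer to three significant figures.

Requiring ψ(0) = ψ(a) = 0 quantises k = nπ/a, hence E_n = ℏ²k²/2m = n²π²ℏ²/(2ma²).
E_8 = 8² × π² / (2 × 2.21 × 2.94²) = 16.53.

E = 16.5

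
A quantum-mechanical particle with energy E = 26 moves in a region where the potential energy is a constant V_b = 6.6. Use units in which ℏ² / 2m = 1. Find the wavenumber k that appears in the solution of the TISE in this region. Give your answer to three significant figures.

With E > V_b the solution is oscillatory, ψ ∝ e^{±ikx} with k = √(2m(E − V_b))/ℏ.
k = √(2 × 0.5 × 19.4) = 4.405.

k = 4.40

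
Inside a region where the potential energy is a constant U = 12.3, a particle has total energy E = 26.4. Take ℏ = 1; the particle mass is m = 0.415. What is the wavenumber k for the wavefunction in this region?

k = 3.42

With E > U the solution is oscillatory, ψ ∝ e^{±ikx} with k = √(2m(E − U))/ℏ.
k = √(2 × 0.415 × 14.1) = 3.421.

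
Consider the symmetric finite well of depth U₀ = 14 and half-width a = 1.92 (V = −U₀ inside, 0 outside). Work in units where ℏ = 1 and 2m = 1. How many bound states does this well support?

N = 5

The dimensionless depth is z₀ = a√(2mU₀)/ℏ = 1.92 × √(14.00) = 7.184.
The even/odd transcendental equations gain one root per π/2 in z₀, giving N = 1 + ⌊2z₀/π⌋ = 1 + ⌊4.573⌋ = 5.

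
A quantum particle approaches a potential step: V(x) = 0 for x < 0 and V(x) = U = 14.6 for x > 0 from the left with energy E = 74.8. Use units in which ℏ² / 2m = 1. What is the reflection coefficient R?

R = 0.00294

On each side the TISE gives plane waves with k = √(2m(E − V))/ℏ: k₁ = √(2·½·74.8) = 8.649, k₂ = √(2·½·60.2) = 7.759.
Matching ψ and ψ′ at x = 0 gives r = (k₁ − k₂)/(k₁ + k₂), so R = r² = 0.002941 and T = 1 − R = 0.9971.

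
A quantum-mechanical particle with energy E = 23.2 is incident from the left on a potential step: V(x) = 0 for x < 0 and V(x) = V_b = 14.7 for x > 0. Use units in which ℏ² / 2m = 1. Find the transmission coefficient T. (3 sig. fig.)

T = 0.940

On each side the TISE gives plane waves with k = √(2m(E − V))/ℏ: k₁ = √(2·½·23.2) = 4.817, k₂ = √(2·½·8.5) = 2.915.
Continuity of ψ and ψ′ at the step yields the reflection amplitude r = (k₁ − k₂)/(k₁ + k₂) = 0.2459; thus R = |r|² = 0.06046, T = 0.9395.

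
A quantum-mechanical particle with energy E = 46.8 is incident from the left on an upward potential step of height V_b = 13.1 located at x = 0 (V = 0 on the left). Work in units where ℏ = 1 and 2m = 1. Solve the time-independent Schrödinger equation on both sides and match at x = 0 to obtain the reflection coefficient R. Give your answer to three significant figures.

R = 0.00671

On each side the TISE gives plane waves with k = √(2m(E − V))/ℏ: k₁ = √(2·½·46.8) = 6.841, k₂ = √(2·½·33.7) = 5.805.
Matching ψ and ψ′ at x = 0 gives r = (k₁ − k₂)/(k₁ + k₂), so R = r² = 0.006710 and T = 1 − R = 0.9933.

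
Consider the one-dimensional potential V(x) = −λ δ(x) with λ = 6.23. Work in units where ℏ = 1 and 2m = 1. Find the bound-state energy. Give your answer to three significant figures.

For x ≠ 0 the bound state is ψ ∝ e^{−κ|x|}; integrating the TISE across the delta gives the cusp condition 2κ = 2mλ/ℏ², so κ = 3.115.
Then E = −ℏ²κ²/(2m) = −mλ²/(2ℏ²) = -9.703.

E = -9.70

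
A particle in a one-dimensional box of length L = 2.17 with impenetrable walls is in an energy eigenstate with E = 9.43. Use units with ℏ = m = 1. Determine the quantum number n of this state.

n = 3

For an infinite well E_n = n²π²ℏ²/(2mL²), so n = (L/πℏ)√(2mE).
n = (2.17/π) × √(2 × 1 × 9.43) = 3.000 → n = 3.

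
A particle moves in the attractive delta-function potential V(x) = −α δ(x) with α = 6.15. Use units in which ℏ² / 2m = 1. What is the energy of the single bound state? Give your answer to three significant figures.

E = -9.46

The bound state is ψ(x) = √κ e^{−κ|x|}. The derivative jump ψ'(0⁺) − ψ'(0⁻) = −(2mα/ℏ²)ψ(0) fixes κ = mα/ℏ² = 3.075.
Then E = −ℏ²κ²/(2m) = −mα²/(2ℏ²) = -9.456.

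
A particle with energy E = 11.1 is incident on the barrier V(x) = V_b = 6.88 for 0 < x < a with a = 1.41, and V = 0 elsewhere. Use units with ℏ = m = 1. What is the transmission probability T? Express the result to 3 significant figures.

Above the barrier the interior wavenumber is k₂ = √(2m(E − V_b))/ℏ = 2.905, giving phase k₂a = 4.096.
Matching at both interfaces gives T⁻¹ = 1 + V_b² sin²(k₂a) / [4E(E − V_b)] = 1.168, hence T = 0.856.

T = 0.856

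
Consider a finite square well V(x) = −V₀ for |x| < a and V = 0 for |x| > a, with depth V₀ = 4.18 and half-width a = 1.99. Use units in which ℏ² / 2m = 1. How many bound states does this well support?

Define the well-strength parameter z₀ = (a/ℏ)√(2mV₀) = 1.99 × √(2·0.5·4.18) = 4.069.
The even/odd transcendental equations gain one root per π/2 in z₀, giving N = 1 + ⌊2z₀/π⌋ = 1 + ⌊2.590⌋ = 3.

N = 3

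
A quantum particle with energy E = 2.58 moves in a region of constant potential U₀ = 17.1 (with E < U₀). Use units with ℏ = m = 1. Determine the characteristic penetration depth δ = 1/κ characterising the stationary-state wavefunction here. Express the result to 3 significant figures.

Since E < U₀ the TISE in this region is ψ'' = κ²ψ with κ = √(2m(U₀ − E))/ℏ.
κ = √(2 × 1 × 14.52) = 5.389. The penetration depth is δ = 1/κ = 0.186.

δ = 0.186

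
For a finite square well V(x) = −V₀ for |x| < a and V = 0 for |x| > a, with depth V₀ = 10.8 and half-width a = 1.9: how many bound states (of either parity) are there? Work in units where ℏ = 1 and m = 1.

N = 6

The dimensionless depth is z₀ = a√(2mV₀)/ℏ = 1.9 × √(21.60) = 8.830.
The even/odd transcendental equations gain one root per π/2 in z₀, giving N = 1 + ⌊2z₀/π⌋ = 1 + ⌊5.622⌋ = 6.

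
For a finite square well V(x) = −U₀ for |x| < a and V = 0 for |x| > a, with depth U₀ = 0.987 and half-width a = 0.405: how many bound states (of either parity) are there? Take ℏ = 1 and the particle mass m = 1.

Define the well-strength parameter z₀ = (a/ℏ)√(2mU₀) = 0.405 × √(2·1·0.987) = 0.5690.
A new bound state (alternating even/odd) appears each time z₀ passes a multiple of π/2, so N = ⌊2z₀/π⌋ + 1 = ⌊0.3623⌋ + 1 = 1.

N = 1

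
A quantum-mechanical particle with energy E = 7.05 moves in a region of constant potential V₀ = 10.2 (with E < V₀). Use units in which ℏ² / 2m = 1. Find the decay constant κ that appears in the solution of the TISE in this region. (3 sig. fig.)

Since E < V₀ the TISE in this region is ψ'' = κ²ψ with κ = √(2m(V₀ − E))/ℏ.
κ = √(2 × 0.5 × 3.15) = 1.775.

κ = 1.77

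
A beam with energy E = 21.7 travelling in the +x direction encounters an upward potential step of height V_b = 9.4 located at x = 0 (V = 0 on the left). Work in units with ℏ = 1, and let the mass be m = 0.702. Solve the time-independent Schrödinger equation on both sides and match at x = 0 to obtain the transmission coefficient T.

The wavenumbers are k₁ = √(2mE)/ℏ = 5.520 on the left and k₂ = √(2m(E − V_b))/ℏ = 4.156 on the right.
Continuity of ψ and ψ′ at the step yields the reflection amplitude r = (k₁ − k₂)/(k₁ + k₂) = 0.1410; thus R = |r|² = 0.01988, T = 0.9801.

T = 0.980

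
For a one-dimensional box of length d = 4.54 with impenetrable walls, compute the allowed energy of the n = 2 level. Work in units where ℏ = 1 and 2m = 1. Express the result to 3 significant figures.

The infinite-well eigenfunctions ψ_n = √(2/d) sin(nπx/d) vanish at both walls, giving E_n = n²π²ℏ²/(2md²).
E_2 = 2² × π² / (2 × 0.5 × 4.54²) = 1.915.

E = 1.92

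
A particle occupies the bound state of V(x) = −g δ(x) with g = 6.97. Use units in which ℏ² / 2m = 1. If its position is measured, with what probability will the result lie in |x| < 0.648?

P = 0.989

The normalised bound state is ψ = √κ e^{−κ|x|} with κ = mg/ℏ² = 3.485.
P(|x| < d) = ∫_{−d}^{d} κ e^{−2κ|x|} dx = 1 − e^{−2κd} = 1 − e^{−4.517} = 0.9891.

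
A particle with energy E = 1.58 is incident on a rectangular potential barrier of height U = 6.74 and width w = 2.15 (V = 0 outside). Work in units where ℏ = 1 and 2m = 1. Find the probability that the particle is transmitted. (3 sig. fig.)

T = 0.000164

Since E < U the interior solution is evanescent with decay constant κ = √(2m(U − E))/ℏ = 2.272.
κw = 4.884, sinh(κw) = 66.07.
Matching ψ, ψ′ at both faces gives T = [1 + U² sinh²(κw) / (4E(U − E))]⁻¹ = 1/6081 = 0.000164.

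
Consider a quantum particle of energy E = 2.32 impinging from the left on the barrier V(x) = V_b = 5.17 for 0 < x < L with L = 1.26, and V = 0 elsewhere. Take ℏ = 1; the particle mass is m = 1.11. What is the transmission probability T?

E < V_b: inside the barrier ψ ∝ e^{±κx} with κ = √(2m(V_b − E))/ℏ = 2.515.
κL = 3.169, sinh(κL) = 11.87.
The exact tunnelling result is T⁻¹ = 1 + V_b² sinh²(κL) / [4E(V_b − E)] = 143.5, so T = 0.00697.

T = 0.00697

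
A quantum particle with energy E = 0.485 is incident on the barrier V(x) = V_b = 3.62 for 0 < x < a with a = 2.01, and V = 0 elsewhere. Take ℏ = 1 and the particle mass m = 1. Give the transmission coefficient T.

T = 0.0000789

Since E < V_b the interior solution is evanescent with decay constant κ = √(2m(V_b − E))/ℏ = 2.504.
κa = 5.033, sinh(κa) = 76.70.
Matching ψ, ψ′ at both faces gives T = [1 + V_b² sinh²(κa) / (4E(V_b − E))]⁻¹ = 1/12680 = 0.0000789.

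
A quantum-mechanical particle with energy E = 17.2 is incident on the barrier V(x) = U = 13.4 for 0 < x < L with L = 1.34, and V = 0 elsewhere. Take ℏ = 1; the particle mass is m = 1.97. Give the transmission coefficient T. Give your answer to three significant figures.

T = 0.647

E > U: inside the barrier k₂ = √(2m(E − U))/ℏ = 3.869, k₂L = 5.185.
Matching at both interfaces gives T⁻¹ = 1 + U² sin²(k₂L) / [4E(E − U)] = 1.545, hence T = 0.647.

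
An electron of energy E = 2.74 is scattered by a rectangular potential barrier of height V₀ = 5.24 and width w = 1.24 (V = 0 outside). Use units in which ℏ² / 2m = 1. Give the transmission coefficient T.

T = 0.0761

E < V₀: inside the barrier ψ ∝ e^{±κx} with κ = √(2m(V₀ − E))/ℏ = 1.581.
κw = 1.961, sinh(κw) = 3.481.
The exact tunnelling result is T⁻¹ = 1 + V₀² sinh²(κw) / [4E(V₀ − E)] = 13.15, so T = 0.0761.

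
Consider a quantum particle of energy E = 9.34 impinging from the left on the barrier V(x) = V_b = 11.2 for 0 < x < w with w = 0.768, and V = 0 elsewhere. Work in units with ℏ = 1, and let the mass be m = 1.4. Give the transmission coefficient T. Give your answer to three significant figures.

Since E < V_b the interior solution is evanescent with decay constant κ = √(2m(V_b − E))/ℏ = 2.282.
κw = 1.753, sinh(κw) = 2.798.
Matching ψ, ψ′ at both faces gives T = [1 + V_b² sinh²(κw) / (4E(V_b − E))]⁻¹ = 1/15.14 = 0.0661.

T = 0.0661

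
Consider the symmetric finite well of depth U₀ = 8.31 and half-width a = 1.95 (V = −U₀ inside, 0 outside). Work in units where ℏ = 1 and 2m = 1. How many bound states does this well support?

The dimensionless depth is z₀ = a√(2mU₀)/ℏ = 1.95 × √(8.310) = 5.621.
The even/odd transcendental equations gain one root per π/2 in z₀, giving N = 1 + ⌊2z₀/π⌋ = 1 + ⌊3.579⌋ = 4.

N = 4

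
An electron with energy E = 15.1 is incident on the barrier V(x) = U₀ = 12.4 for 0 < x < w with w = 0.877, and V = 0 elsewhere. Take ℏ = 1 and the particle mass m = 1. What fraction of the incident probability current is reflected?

Above the barrier the interior wavenumber is k₂ = √(2m(E − U₀))/ℏ = 2.324, giving phase k₂w = 2.038.
T = [1 + U₀² sin²(k₂w) / (4E(E − U₀))]⁻¹ = 1/1.752 = 0.571.
R = 1 − T = 0.429.

R = 0.429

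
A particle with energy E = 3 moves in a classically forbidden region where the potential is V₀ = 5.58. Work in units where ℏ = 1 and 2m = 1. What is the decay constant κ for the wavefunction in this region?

Since E < V₀ the TISE in this region is ψ'' = κ²ψ with κ = √(2m(V₀ − E))/ℏ.
κ = √(2 × 0.5 × 2.58) = 1.606.

κ = 1.61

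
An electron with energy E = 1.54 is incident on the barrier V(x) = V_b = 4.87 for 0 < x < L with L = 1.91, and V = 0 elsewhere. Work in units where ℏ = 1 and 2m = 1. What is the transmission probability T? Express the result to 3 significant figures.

E < V_b: inside the barrier ψ ∝ e^{±κx} with κ = √(2m(V_b − E))/ℏ = 1.825.
κL = 3.485, sinh(κL) = 16.30.
The exact tunnelling result is T⁻¹ = 1 + V_b² sinh²(κL) / [4E(V_b − E)] = 308.3, so T = 0.00324.

T = 0.00324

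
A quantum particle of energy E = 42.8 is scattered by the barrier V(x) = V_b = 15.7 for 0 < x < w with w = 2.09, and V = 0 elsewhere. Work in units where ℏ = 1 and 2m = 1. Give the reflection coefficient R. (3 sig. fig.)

R = 0.0498

E > V_b: inside the barrier k₂ = √(2m(E − V_b))/ℏ = 5.206, k₂w = 10.88.
T = [1 + V_b² sin²(k₂w) / (4E(E − V_b))]⁻¹ = 1/1.052 = 0.950.
R = 1 − T = 0.0498.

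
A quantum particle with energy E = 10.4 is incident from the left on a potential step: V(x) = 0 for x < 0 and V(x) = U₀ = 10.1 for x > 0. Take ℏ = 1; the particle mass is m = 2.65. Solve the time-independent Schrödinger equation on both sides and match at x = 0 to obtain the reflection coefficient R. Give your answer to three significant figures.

On each side the TISE gives plane waves with k = √(2m(E − V))/ℏ: k₁ = √(2·2.65·10.4) = 7.424, k₂ = √(2·2.65·0.3) = 1.261.
Continuity of ψ and ψ′ at the step yields the reflection amplitude r = (k₁ − k₂)/(k₁ + k₂) = 0.7096; thus R = |r|² = 0.5036, T = 0.4964.

R = 0.504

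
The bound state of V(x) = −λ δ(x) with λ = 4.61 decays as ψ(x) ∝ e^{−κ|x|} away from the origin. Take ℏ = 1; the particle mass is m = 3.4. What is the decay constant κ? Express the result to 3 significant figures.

κ = 15.7

Integrating the TISE across x = 0 gives the cusp condition ψ'(0⁺) − ψ'(0⁻) = −(2mλ/ℏ²)ψ(0).
With ψ ∝ e^{−κ|x|} this yields −2κ = −2mλ/ℏ², so κ = mλ/ℏ² = 15.67.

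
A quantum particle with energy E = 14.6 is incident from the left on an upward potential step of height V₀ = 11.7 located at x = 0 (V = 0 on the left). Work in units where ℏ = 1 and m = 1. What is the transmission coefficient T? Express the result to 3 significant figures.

The wavenumbers are k₁ = √(2mE)/ℏ = 5.404 on the left and k₂ = √(2m(E − V₀))/ℏ = 2.408 on the right.
Continuity of ψ and ψ′ at the step yields the reflection amplitude r = (k₁ − k₂)/(k₁ + k₂) = 0.3834; thus R = |r|² = 0.1470, T = 0.8530.

T = 0.853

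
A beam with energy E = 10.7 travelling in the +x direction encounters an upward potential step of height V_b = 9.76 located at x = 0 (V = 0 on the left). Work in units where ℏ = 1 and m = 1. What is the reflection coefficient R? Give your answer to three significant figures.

On each side the TISE gives plane waves with k = √(2m(E − V))/ℏ: k₁ = √(2·1·10.7) = 4.626, k₂ = √(2·1·0.94) = 1.371.
Matching ψ and ψ′ at x = 0 gives r = (k₁ − k₂)/(k₁ + k₂), so R = r² = 0.2946 and T = 1 − R = 0.7054.

R = 0.295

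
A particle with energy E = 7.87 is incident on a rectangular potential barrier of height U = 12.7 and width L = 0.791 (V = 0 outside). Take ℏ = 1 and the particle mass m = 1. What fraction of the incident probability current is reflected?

R = 0.973

Since E < U the interior solution is evanescent with decay constant κ = √(2m(U − E))/ℏ = 3.108.
κL = 2.458, sinh(κL) = 5.801.
The exact tunnelling result is T⁻¹ = 1 + U² sinh²(κL) / [4E(U − E)] = 36.69, so T = 0.0273.
R = 1 − T = 0.973.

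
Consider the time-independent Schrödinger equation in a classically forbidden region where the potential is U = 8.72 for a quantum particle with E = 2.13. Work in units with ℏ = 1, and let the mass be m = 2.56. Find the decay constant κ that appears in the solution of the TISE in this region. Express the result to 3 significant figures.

κ = 5.81

Since E < U the TISE in this region is ψ'' = κ²ψ with κ = √(2m(U − E))/ℏ.
κ = √(2 × 2.56 × 6.59) = 5.809.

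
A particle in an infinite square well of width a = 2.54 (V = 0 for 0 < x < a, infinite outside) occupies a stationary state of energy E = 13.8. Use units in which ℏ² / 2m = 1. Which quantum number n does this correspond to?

For an infinite well E_n = n²π²ℏ²/(2ma²), so n = (a/πℏ)√(2mE).
n = (2.54/π) × √(2 × 0.5 × 13.8) = 3.003 → n = 3.

n = 3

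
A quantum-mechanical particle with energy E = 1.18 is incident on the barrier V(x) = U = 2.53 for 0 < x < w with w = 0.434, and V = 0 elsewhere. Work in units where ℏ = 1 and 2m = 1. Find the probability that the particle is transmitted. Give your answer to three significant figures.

E < U: inside the barrier ψ ∝ e^{±κx} with κ = √(2m(U − E))/ℏ = 1.162.
κw = 0.5043, sinh(κw) = 0.5259.
The exact tunnelling result is T⁻¹ = 1 + U² sinh²(κw) / [4E(U − E)] = 1.278, so T = 0.783.

T = 0.783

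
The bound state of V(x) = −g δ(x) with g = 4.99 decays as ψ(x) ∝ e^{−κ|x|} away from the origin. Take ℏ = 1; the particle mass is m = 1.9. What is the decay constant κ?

Integrate −(ℏ²/2m)ψ'' − gδ(x)ψ = Eψ from −ε to +ε: the ψ'' term gives ψ'(0⁺) − ψ'(0⁻) and the δ term gives −(2mg/ℏ²)ψ(0).
With ψ ∝ e^{−κ|x|} this yields −2κ = −2mg/ℏ², so κ = mg/ℏ² = 9.481.

κ = 9.48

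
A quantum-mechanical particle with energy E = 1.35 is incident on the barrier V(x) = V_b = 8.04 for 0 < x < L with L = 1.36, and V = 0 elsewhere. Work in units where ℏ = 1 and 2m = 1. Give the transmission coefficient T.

Since E < V_b the interior solution is evanescent with decay constant κ = √(2m(V_b − E))/ℏ = 2.587.
κL = 3.518, sinh(κL) = 16.84.
Matching ψ, ψ′ at both faces gives T = [1 + V_b² sinh²(κL) / (4E(V_b − E))]⁻¹ = 1/508.3 = 0.00197.

T = 0.00197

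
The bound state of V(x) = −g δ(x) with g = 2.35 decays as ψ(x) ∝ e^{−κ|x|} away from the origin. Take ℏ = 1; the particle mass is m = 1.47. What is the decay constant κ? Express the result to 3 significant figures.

Integrate −(ℏ²/2m)ψ'' − gδ(x)ψ = Eψ from −ε to +ε: the ψ'' term gives ψ'(0⁺) − ψ'(0⁻) and the δ term gives −(2mg/ℏ²)ψ(0).
With ψ ∝ e^{−κ|x|} this yields −2κ = −2mg/ℏ², so κ = mg/ℏ² = 3.455.

κ = 3.45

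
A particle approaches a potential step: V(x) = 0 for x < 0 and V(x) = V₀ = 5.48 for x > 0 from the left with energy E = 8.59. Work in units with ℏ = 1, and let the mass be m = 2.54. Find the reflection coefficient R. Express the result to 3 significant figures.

R = 0.0618

On each side the TISE gives plane waves with k = √(2m(E − V))/ℏ: k₁ = √(2·2.54·8.59) = 6.606, k₂ = √(2·2.54·3.11) = 3.975.
Continuity of ψ and ψ′ at the step yields the reflection amplitude r = (k₁ − k₂)/(k₁ + k₂) = 0.2487; thus R = |r|² = 0.06184, T = 0.9382.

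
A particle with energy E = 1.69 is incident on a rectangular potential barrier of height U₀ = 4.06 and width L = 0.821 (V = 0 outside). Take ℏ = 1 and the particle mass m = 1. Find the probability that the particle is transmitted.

T = 0.103

Since E < U₀ the interior solution is evanescent with decay constant κ = √(2m(U₀ − E))/ℏ = 2.177.
κL = 1.787, sinh(κL) = 2.903.
Matching ψ, ψ′ at both faces gives T = [1 + U₀² sinh²(κL) / (4E(U₀ − E))]⁻¹ = 1/9.673 = 0.103.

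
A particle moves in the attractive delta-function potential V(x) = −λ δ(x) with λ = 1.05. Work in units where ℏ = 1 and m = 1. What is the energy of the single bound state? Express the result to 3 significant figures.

For x ≠ 0 the bound state is ψ ∝ e^{−κ|x|}; integrating the TISE across the delta gives the cusp condition 2κ = 2mλ/ℏ², so κ = 1.050.
Then E = −ℏ²κ²/(2m) = −mλ²/(2ℏ²) = -0.5513.

E = -0.551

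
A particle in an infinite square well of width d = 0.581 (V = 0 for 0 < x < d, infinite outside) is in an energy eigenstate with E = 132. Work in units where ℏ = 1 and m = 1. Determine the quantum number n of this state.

For an infinite well E_n = n²π²ℏ²/(2md²), so n = (d/πℏ)√(2mE).
n = (0.581/π) × √(2 × 1 × 132) = 3.005 → n = 3.

n = 3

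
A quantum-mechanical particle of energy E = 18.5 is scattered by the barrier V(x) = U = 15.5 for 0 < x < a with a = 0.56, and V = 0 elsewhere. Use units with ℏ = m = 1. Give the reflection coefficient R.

R = 0.510

Above the barrier the interior wavenumber is k₂ = √(2m(E − U))/ℏ = 2.449, giving phase k₂a = 1.372.
T = [1 + U² sin²(k₂a) / (4E(E − U))]⁻¹ = 1/2.040 = 0.490.
R = 1 − T = 0.510.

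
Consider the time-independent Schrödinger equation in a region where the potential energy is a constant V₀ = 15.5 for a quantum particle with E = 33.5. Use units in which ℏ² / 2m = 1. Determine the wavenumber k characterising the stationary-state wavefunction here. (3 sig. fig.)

With E > V₀ the solution is oscillatory, ψ ∝ e^{±ikx} with k = √(2m(E − V₀))/ℏ.
k = √(2 × 0.5 × 18) = 4.243.

k = 4.24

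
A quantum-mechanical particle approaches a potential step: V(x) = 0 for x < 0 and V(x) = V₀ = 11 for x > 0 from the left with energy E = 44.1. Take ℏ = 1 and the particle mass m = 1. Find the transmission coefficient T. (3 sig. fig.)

T = 0.995

The wavenumbers are k₁ = √(2mE)/ℏ = 9.391 on the left and k₂ = √(2m(E − V₀))/ℏ = 8.136 on the right.
Matching ψ and ψ′ at x = 0 gives r = (k₁ − k₂)/(k₁ + k₂), so R = r² = 0.005128 and T = 1 − R = 0.9949.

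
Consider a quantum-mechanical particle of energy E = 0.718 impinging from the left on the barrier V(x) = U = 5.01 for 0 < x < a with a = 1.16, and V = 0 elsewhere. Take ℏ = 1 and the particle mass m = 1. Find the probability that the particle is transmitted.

Since E < U the interior solution is evanescent with decay constant κ = √(2m(U − E))/ℏ = 2.930.
κa = 3.399, sinh(κa) = 14.94.
The exact tunnelling result is T⁻¹ = 1 + U² sinh²(κa) / [4E(U − E)] = 455.8, so T = 0.00219.

T = 0.00219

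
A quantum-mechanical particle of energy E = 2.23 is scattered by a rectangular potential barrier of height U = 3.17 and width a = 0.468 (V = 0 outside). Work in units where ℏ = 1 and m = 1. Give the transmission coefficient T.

T = 0.639

Since E < U the interior solution is evanescent with decay constant κ = √(2m(U − E))/ℏ = 1.371.
κa = 0.6417, sinh(κa) = 0.6866.
The exact tunnelling result is T⁻¹ = 1 + U² sinh²(κa) / [4E(U − E)] = 1.565, so T = 0.639.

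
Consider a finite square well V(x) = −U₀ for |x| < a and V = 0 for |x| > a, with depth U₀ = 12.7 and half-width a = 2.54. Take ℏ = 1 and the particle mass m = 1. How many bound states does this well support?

The dimensionless depth is z₀ = a√(2mU₀)/ℏ = 2.54 × √(25.40) = 12.80.
A new bound state (alternating even/odd) appears each time z₀ passes a multiple of π/2, so N = ⌊2z₀/π⌋ + 1 = ⌊8.149⌋ + 1 = 9.

N = 9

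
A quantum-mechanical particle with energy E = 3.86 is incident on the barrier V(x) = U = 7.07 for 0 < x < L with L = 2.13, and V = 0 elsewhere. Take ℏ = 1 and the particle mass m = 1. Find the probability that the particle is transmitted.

Since E < U the interior solution is evanescent with decay constant κ = √(2m(U − E))/ℏ = 2.534.
κL = 5.397, sinh(κL) = 110.4.
Matching ψ, ψ′ at both faces gives T = [1 + U² sinh²(κL) / (4E(U − E))]⁻¹ = 1/12280 = 0.0000814.

T = 0.0000814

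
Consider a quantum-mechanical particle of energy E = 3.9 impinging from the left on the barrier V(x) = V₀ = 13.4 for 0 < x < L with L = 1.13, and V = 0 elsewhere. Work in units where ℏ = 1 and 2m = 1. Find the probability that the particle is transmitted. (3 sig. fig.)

E < V₀: inside the barrier ψ ∝ e^{±κx} with κ = √(2m(V₀ − E))/ℏ = 3.082.
κL = 3.483, sinh(κL) = 16.26.
Matching ψ, ψ′ at both faces gives T = [1 + V₀² sinh²(κL) / (4E(V₀ − E))]⁻¹ = 1/321.4 = 0.00311.

T = 0.00311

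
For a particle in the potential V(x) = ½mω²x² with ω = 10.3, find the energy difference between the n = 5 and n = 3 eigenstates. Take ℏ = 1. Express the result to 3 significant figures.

ΔE = 20.6

E_n = ℏω(n + ½), so ΔE = (5 − 3) ℏω = 2 × 10.3 = 20.60.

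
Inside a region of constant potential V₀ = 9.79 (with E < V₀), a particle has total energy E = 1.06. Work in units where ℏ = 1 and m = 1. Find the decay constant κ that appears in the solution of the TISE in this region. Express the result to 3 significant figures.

κ = 4.18

Since E < V₀ the TISE in this region is ψ'' = κ²ψ with κ = √(2m(V₀ − E))/ℏ.
κ = √(2 × 1 × 8.73) = 4.179.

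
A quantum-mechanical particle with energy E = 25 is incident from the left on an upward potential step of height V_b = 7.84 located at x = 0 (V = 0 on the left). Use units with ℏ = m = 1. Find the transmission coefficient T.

T = 0.991

The wavenumbers are k₁ = √(2mE)/ℏ = 7.071 on the left and k₂ = √(2m(E − V_b))/ℏ = 5.858 on the right.
Matching ψ and ψ′ at x = 0 gives r = (k₁ − k₂)/(k₁ + k₂), so R = r² = 0.008798 and T = 1 − R = 0.9912.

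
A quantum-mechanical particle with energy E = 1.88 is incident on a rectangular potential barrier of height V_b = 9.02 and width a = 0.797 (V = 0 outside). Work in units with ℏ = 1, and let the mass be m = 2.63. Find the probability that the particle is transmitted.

T = 0.000151

E < V_b: inside the barrier ψ ∝ e^{±κx} with κ = √(2m(V_b − E))/ℏ = 6.128.
κa = 4.884, sinh(κa) = 66.09.
Matching ψ, ψ′ at both faces gives T = [1 + V_b² sinh²(κa) / (4E(V_b − E))]⁻¹ = 1/6620 = 0.000151.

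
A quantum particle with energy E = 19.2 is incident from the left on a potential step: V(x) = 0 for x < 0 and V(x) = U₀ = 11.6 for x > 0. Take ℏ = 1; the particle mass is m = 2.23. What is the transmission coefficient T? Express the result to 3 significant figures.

T = 0.948

On each side the TISE gives plane waves with k = √(2m(E − V))/ℏ: k₁ = √(2·2.23·19.2) = 9.254, k₂ = √(2·2.23·7.6) = 5.822.
Continuity of ψ and ψ′ at the step yields the reflection amplitude r = (k₁ − k₂)/(k₁ + k₂) = 0.2276; thus R = |r|² = 0.05182, T = 0.9482.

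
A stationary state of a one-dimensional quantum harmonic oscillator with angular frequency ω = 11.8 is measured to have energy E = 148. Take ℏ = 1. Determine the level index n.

Invert E_n = (n + ½)ℏω: n = E/ℏω − ½ = 12.042, so n = 12.

n = 12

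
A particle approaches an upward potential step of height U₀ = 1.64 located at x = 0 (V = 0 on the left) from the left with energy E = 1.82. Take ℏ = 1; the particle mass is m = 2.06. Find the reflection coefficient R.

R = 0.272

The wavenumbers are k₁ = √(2mE)/ℏ = 2.738 on the left and k₂ = √(2m(E − U₀))/ℏ = 0.8612 on the right.
Matching ψ and ψ′ at x = 0 gives r = (k₁ − k₂)/(k₁ + k₂), so R = r² = 0.2720 and T = 1 − R = 0.7280.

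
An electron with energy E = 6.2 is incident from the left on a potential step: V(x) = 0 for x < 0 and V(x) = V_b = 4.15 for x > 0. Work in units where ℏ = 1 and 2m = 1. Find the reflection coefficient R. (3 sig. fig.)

R = 0.0728

On each side the TISE gives plane waves with k = √(2m(E − V))/ℏ: k₁ = √(2·½·6.2) = 2.490, k₂ = √(2·½·2.05) = 1.432.
Matching ψ and ψ′ at x = 0 gives r = (k₁ − k₂)/(k₁ + k₂), so R = r² = 0.07281 and T = 1 − R = 0.9272.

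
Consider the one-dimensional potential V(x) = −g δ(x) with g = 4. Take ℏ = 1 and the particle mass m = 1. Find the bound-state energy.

E = -8.00

The bound state is ψ(x) = √κ e^{−κ|x|}. The derivative jump ψ'(0⁺) − ψ'(0⁻) = −(2mg/ℏ²)ψ(0) fixes κ = mg/ℏ² = 4.000.
Then E = −ℏ²κ²/(2m) = −mg²/(2ℏ²) = -8.000.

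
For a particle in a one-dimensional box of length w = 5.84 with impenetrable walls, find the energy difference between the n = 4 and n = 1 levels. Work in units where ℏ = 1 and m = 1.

E_n = n²π²ℏ²/(2mw²), so ΔE = (4² − 1²) π²ℏ²/(2mw²).
ΔE = 15 × π² / (2 × 1 × 5.84²) = 2.170.

ΔE = 2.17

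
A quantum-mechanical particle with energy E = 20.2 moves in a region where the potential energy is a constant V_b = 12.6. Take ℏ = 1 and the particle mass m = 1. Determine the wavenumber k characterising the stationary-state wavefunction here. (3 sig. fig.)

With E > V_b the solution is oscillatory, ψ ∝ e^{±ikx} with k = √(2m(E − V_b))/ℏ.
k = √(2 × 1 × 7.6) = 3.899.

k = 3.90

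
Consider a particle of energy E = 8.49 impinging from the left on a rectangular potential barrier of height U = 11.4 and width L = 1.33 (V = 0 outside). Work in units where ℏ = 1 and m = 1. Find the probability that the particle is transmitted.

T = 0.00496

Since E < U the interior solution is evanescent with decay constant κ = √(2m(U − E))/ℏ = 2.412.
κL = 3.209, sinh(κL) = 12.35.
Matching ψ, ψ′ at both faces gives T = [1 + U² sinh²(κL) / (4E(U − E))]⁻¹ = 1/201.6 = 0.00496.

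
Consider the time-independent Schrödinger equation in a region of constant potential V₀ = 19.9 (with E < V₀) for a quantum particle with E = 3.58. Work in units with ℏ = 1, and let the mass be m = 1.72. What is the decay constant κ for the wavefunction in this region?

Since E < V₀ the TISE in this region is ψ'' = κ²ψ with κ = √(2m(V₀ − E))/ℏ.
κ = √(2 × 1.72 × 16.32) = 7.493.

κ = 7.49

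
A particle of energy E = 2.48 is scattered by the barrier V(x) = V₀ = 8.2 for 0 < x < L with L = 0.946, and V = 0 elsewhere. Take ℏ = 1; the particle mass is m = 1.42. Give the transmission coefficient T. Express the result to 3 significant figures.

T = 0.00165

E < V₀: inside the barrier ψ ∝ e^{±κx} with κ = √(2m(V₀ − E))/ℏ = 4.030.
κL = 3.813, sinh(κL) = 22.63.
The exact tunnelling result is T⁻¹ = 1 + V₀² sinh²(κL) / [4E(V₀ − E)] = 607.8, so T = 0.00165.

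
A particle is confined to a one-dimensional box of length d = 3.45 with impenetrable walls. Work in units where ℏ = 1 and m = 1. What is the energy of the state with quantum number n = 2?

E = 1.66

Requiring ψ(0) = ψ(d) = 0 quantises k = nπ/d, hence E_n = ℏ²k²/2m = n²π²ℏ²/(2md²).
E_2 = 2² × π² / (2 × 1 × 3.45²) = 1.658.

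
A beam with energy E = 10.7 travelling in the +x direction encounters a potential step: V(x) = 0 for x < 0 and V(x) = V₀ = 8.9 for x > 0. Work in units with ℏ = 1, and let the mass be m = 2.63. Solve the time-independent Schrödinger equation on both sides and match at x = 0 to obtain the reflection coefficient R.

On each side the TISE gives plane waves with k = √(2m(E − V))/ℏ: k₁ = √(2·2.63·10.7) = 7.502, k₂ = √(2·2.63·1.8) = 3.077.
Continuity of ψ and ψ′ at the step yields the reflection amplitude r = (k₁ − k₂)/(k₁ + k₂) = 0.4183; thus R = |r|² = 0.1750, T = 0.8250.

R = 0.175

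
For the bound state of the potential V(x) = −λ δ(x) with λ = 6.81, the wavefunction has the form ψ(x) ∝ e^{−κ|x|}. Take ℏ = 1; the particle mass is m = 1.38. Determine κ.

Integrate −(ℏ²/2m)ψ'' − λδ(x)ψ = Eψ from −ε to +ε: the ψ'' term gives ψ'(0⁺) − ψ'(0⁻) and the δ term gives −(2mλ/ℏ²)ψ(0).
With ψ ∝ e^{−κ|x|} this yields −2κ = −2mλ/ℏ², so κ = mλ/ℏ² = 9.398.

κ = 9.40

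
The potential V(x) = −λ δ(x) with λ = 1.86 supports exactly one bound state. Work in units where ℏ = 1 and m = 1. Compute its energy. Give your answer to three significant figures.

For x ≠ 0 the bound state is ψ ∝ e^{−κ|x|}; integrating the TISE across the delta gives the cusp condition 2κ = 2mλ/ℏ², so κ = 1.860.
Then E = −ℏ²κ²/(2m) = −mλ²/(2ℏ²) = -1.730.

E = -1.73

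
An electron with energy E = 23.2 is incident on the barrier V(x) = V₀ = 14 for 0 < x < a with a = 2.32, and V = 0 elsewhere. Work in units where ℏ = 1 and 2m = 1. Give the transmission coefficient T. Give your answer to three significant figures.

T = 0.903

Above the barrier the interior wavenumber is k₂ = √(2m(E − V₀))/ℏ = 3.033, giving phase k₂a = 7.037.
T = [1 + V₀² sin²(k₂a) / (4E(E − V₀))]⁻¹ = 1/1.108 = 0.903.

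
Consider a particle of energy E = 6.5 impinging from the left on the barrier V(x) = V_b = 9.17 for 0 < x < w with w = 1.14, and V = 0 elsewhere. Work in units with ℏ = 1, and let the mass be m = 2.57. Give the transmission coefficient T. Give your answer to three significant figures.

T = 0.000709

Since E < V_b the interior solution is evanescent with decay constant κ = √(2m(V_b − E))/ℏ = 3.705.
κw = 4.223, sinh(κw) = 34.12.
Matching ψ, ψ′ at both faces gives T = [1 + V_b² sinh²(κw) / (4E(V_b − E))]⁻¹ = 1/1411 = 0.000709.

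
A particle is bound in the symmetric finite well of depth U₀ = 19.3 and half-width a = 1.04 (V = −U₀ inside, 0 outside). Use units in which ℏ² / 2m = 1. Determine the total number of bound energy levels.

N = 3

Define the well-strength parameter z₀ = (a/ℏ)√(2mU₀) = 1.04 × √(2·0.5·19.3) = 4.569.
The even/odd transcendental equations gain one root per π/2 in z₀, giving N = 1 + ⌊2z₀/π⌋ = 1 + ⌊2.909⌋ = 3.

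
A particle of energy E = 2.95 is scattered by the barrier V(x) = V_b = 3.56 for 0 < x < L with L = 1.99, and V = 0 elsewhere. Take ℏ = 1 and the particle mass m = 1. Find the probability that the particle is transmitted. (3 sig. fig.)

E < V_b: inside the barrier ψ ∝ e^{±κx} with κ = √(2m(V_b − E))/ℏ = 1.105.
κL = 2.198, sinh(κL) = 4.448.
The exact tunnelling result is T⁻¹ = 1 + V_b² sinh²(κL) / [4E(V_b − E)] = 35.84, so T = 0.0279.

T = 0.0279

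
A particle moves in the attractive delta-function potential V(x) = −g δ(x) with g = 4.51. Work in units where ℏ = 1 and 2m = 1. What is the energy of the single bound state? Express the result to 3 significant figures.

For x ≠ 0 the bound state is ψ ∝ e^{−κ|x|}; integrating the TISE across the delta gives the cusp condition 2κ = 2mg/ℏ², so κ = 2.255.
Then E = −ℏ²κ²/(2m) = −mg²/(2ℏ²) = -5.085.

E = -5.09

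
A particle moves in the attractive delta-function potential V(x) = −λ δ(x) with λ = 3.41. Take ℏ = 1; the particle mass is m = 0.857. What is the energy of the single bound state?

E = -4.98

For x ≠ 0 the bound state is ψ ∝ e^{−κ|x|}; integrating the TISE across the delta gives the cusp condition 2κ = 2mλ/ℏ², so κ = 2.922.
Then E = −ℏ²κ²/(2m) = −mλ²/(2ℏ²) = -4.983.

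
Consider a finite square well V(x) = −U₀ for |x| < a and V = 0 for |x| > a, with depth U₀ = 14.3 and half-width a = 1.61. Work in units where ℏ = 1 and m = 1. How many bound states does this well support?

N = 6

The dimensionless depth is z₀ = a√(2mU₀)/ℏ = 1.61 × √(28.60) = 8.610.
A new bound state (alternating even/odd) appears each time z₀ passes a multiple of π/2, so N = ⌊2z₀/π⌋ + 1 = ⌊5.481⌋ + 1 = 6.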